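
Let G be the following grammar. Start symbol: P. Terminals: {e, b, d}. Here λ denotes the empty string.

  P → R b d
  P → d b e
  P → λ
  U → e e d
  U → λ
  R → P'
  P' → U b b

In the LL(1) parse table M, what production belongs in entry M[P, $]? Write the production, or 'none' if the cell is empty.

P → λ

FIRST(U): from U→e e d we get {e}; from U→λ we get {λ}. So FIRST(U) = {λ, e}.
FIRST(P'): from P'→U b b we get {b, e}. So FIRST(P') = {b, e}.
FIRST(R): from R→P' we get {b, e}. So FIRST(R) = {b, e}.
FIRST(P): from P→R b d we get {b, e}; from P→d b e we get {d}; from P→λ we get {λ}. So FIRST(P) = {λ, b, d, e}.
FOLLOW(P) includes $ since P is the start symbol.
FOLLOW(P): P appears on no right-hand side. Thus FOLLOW(P) = {$}.
For P → R b d: FIRST(R b d) = {b, e}, so it goes in M[P, t] for t ∈ {b, e}.
For P → d b e: FIRST(d b e) = {d}, so it goes in M[P, t] for t ∈ {d}.
For P → λ: FIRST(λ) = {λ}, so it goes in M[P, t] for t ∈ {}; since λ ∈ FIRST, also for every t ∈ FOLLOW(P) = {$}.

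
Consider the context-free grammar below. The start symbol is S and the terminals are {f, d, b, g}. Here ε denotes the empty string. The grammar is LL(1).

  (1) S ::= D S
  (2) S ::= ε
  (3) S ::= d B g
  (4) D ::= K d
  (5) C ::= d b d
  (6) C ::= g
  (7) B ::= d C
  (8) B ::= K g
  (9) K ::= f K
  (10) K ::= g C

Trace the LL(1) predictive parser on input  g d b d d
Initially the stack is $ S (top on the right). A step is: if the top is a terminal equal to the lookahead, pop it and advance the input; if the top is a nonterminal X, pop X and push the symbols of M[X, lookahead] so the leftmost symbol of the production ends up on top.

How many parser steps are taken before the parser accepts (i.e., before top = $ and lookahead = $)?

10

      Stack        Input        Action
   1  $ S          g d b d d $  expand S ::= D S
   2  $ S D        g d b d d $  expand D ::= K d
   3  $ S d K      g d b d d $  expand K ::= g C
   4  $ S d C g    g d b d d $  match g
   5  $ S d C      d b d d $    expand C ::= d b d
   6  $ S d d b d  d b d d $    match d
   7  $ S d d b    b d d $      match b
   8  $ S d d      d d $        match d
   9  $ S d        d $          match d
  10  $ S          $            expand S ::= ε
Accept reached after 10 steps.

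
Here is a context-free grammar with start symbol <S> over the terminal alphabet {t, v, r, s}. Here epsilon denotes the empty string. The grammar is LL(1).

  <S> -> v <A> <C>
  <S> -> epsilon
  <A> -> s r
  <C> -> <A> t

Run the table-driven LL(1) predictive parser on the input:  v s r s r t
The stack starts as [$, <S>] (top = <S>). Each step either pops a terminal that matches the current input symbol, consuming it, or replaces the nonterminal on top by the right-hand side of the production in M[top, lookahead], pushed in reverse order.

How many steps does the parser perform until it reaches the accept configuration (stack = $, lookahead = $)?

10

step 1: stack=$ <S>  input=v s r s r t $  — expand <S> -> v <A> <C>
step 2: stack=$ <C> <A> v  input=v s r s r t $  — match v
step 3: stack=$ <C> <A>  input=s r s r t $  — expand <A> -> s r
step 4: stack=$ <C> r s  input=s r s r t $  — match s
step 5: stack=$ <C> r  input=r s r t $  — match r
step 6: stack=$ <C>  input=s r t $  — expand <C> -> <A> t
step 7: stack=$ t <A>  input=s r t $  — expand <A> -> s r
step 8: stack=$ t r s  input=s r t $  — match s
step 9: stack=$ t r  input=r t $  — match r
step 10: stack=$ t  input=t $  — match t
Accept reached after 10 steps.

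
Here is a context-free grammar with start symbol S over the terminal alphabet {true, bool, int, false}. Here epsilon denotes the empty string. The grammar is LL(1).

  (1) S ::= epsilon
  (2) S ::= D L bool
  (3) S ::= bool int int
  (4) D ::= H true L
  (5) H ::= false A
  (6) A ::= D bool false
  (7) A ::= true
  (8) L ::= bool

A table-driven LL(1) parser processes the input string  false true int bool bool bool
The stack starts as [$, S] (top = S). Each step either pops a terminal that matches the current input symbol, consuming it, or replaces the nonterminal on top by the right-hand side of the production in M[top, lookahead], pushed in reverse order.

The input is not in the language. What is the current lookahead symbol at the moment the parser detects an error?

step 1: stack=$ S  input=false true int bool bool bool $  — expand S ::= D L bool
step 2: stack=$ bool L D  input=false true int bool bool bool $  — expand D ::= H true L
step 3: stack=$ bool L L true H  input=false true int bool bool bool $  — expand H ::= false A
step 4: stack=$ bool L L true A false  input=false true int bool bool bool $  — match false
step 5: stack=$ bool L L true A  input=true int bool bool bool $  — expand A ::= true
step 6: stack=$ bool L L true true  input=true int bool bool bool $  — match true
step 7: stack=$ bool L L true  input=int bool bool bool $  — error: top is terminal true but lookahead is int

int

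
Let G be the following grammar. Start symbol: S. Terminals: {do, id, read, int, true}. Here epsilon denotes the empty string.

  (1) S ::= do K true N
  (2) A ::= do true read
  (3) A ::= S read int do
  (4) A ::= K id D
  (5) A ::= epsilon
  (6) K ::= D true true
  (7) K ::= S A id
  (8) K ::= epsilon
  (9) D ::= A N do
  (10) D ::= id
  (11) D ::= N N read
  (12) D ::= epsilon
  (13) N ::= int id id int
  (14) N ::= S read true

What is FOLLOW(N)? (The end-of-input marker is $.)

{$, do, id, int, read, true}

FIRST(S) = {do}
FIRST(N) = {do, int}  (via S read true)
FIRST(A) = {epsilon, do, id, int, true}  (via S read int do, K id D)
FIRST(D) = {epsilon, do, id, int, true}  (via A N do, N N read)
FIRST(K) = {epsilon, do, id, int, true}  (via D true true, S A id)
FOLLOW(S) includes $ since S is the start symbol.
FOLLOW(S): in A::=S read int do, S is followed by read int do with FIRST {read}; in K::=S A id, S is followed by A id with FIRST {do, id, int, true}; in N::=S read true, S is followed by read true with FIRST {read}. Thus FOLLOW(S) = {$, do, id, int, read, true}.
FOLLOW(A): in K::=S A id, A is followed by id with FIRST {id}; in D::=A N do, A is followed by N do with FIRST {do, int}. Thus FOLLOW(A) = {do, id, int}.
FOLLOW(K): in S::=do K true N, K is followed by true N with FIRST {true}; in A::=K id D, K is followed by id D with FIRST {id}. Thus FOLLOW(K) = {id, true}.
FOLLOW(D): in A::=K id D, the suffix after D is empty, so FOLLOW(D) ⊇ FOLLOW(A) = {do, id, int}; in K::=D true true, D is followed by true true with FIRST {true}. Thus FOLLOW(D) = {do, id, int, true}.
FOLLOW(N): in S::=do K true N, the suffix after N is empty, so FOLLOW(N) ⊇ FOLLOW(S) = {$, do, id, int, read, true}; in D::=A N do, N is followed by do with FIRST {do}; in D::=N N read (occurrence 1), N is followed by N read with FIRST {do, int}; in D::=N N read (occurrence 2), N is followed by read with FIRST {read}. Thus FOLLOW(N) = {$, do, id, int, read, true}.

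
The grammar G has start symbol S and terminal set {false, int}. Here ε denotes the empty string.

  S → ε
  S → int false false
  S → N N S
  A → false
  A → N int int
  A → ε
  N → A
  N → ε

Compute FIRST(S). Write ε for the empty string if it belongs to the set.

{ε, false, int}

FIRST(S): from S→ε we get {ε}; from S→int false false we get {int}; from S→N N S we get {ε, false, int}. So FIRST(S) = {ε, false, int}.
FIRST(A): from A→false we get {false}; from A→N int int we get {false, int}; from A→ε we get {ε}. So FIRST(A) = {ε, false, int}.
FIRST(N): from N→A we get {ε, false, int}; from N→ε we get {ε}. So FIRST(N) = {ε, false, int}.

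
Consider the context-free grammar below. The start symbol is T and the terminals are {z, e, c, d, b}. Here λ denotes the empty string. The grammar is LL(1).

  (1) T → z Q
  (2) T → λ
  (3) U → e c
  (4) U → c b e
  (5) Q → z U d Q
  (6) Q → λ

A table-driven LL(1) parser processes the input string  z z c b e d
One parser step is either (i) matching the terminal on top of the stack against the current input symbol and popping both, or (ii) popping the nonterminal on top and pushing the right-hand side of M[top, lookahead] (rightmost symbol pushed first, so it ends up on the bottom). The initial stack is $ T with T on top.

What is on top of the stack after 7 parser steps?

e

     Stack        Input          Action
  1  $ T          z z c b e d $  expand T → z Q
  2  $ Q z        z z c b e d $  match z
  3  $ Q          z c b e d $    expand Q → z U d Q
  4  $ Q d U z    z c b e d $    match z
  5  $ Q d U      c b e d $      expand U → c b e
  6  $ Q d e b c  c b e d $      match c
  7  $ Q d e b    b e d $        match b
Stack after step 7: $ Q d e (top = e).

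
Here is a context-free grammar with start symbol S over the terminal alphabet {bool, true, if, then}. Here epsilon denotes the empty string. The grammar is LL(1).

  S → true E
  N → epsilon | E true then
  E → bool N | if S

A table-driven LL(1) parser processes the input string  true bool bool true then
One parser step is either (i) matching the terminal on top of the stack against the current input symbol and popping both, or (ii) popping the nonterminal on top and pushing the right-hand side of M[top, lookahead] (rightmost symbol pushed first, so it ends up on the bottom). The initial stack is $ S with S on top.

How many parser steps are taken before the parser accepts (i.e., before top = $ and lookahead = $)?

step 1: stack=$ S  input=true bool bool true then $  — expand S → true E
step 2: stack=$ E true  input=true bool bool true then $  — match true
step 3: stack=$ E  input=bool bool true then $  — expand E → bool N
step 4: stack=$ N bool  input=bool bool true then $  — match bool
step 5: stack=$ N  input=bool true then $  — expand N → E true then
step 6: stack=$ then true E  input=bool true then $  — expand E → bool N
step 7: stack=$ then true N bool  input=bool true then $  — match bool
step 8: stack=$ then true N  input=true then $  — expand N → epsilon
step 9: stack=$ then true  input=true then $  — match true
step 10: stack=$ then  input=then $  — match then
Accept reached after 10 steps.

10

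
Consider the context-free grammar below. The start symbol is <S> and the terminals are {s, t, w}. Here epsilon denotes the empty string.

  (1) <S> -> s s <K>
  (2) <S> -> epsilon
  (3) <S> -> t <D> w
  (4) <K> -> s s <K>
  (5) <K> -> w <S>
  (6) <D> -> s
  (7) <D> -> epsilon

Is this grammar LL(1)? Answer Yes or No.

Yes

FIRST(<S>) = {epsilon, s, t}
FIRST(<K>) = {s, w}
FIRST(<D>) = {epsilon, s}
FOLLOW(<S>) = {$}
FOLLOW(<K>) = {$}
FOLLOW(<D>) = {w}
Each cell of M receives at most one production.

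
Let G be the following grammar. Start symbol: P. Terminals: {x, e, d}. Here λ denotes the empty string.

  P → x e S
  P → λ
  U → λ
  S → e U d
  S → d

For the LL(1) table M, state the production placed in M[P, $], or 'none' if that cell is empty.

P → λ

FIRST(P) = {λ, x}
FIRST(U) = {λ}
FIRST(S) = {d, e}
FOLLOW(P) includes $ since P is the start symbol.
FOLLOW(P): P appears on no right-hand side. Thus FOLLOW(P) = {$}.
For P → x e S: FIRST(x e S) = {x}, so it goes in M[P, t] for t ∈ {x}.
For P → λ: FIRST(λ) = {λ}, so it goes in M[P, t] for t ∈ {}; since λ ∈ FIRST, also for every t ∈ FOLLOW(P) = {$}.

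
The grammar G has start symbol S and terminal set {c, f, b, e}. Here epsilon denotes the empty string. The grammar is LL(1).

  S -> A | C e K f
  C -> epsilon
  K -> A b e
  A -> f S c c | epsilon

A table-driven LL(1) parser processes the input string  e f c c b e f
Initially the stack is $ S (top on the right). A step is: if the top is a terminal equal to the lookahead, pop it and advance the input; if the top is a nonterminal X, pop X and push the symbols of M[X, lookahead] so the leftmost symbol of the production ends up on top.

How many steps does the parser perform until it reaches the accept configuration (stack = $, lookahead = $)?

      Stack            Input            Action
   1  $ S              e f c c b e f $  expand S -> C e K f
   2  $ f K e C        e f c c b e f $  expand C -> epsilon
   3  $ f K e          e f c c b e f $  match e
   4  $ f K            f c c b e f $    expand K -> A b e
   5  $ f e b A        f c c b e f $    expand A -> f S c c
   6  $ f e b c c S f  f c c b e f $    match f
   7  $ f e b c c S    c c b e f $      expand S -> A
   8  $ f e b c c A    c c b e f $      expand A -> epsilon
   9  $ f e b c c      c c b e f $      match c
  10  $ f e b c        c b e f $        match c
  11  $ f e b          b e f $          match b
  12  $ f e            e f $            match e
  13  $ f              f $              match f
Accept reached after 13 steps.

13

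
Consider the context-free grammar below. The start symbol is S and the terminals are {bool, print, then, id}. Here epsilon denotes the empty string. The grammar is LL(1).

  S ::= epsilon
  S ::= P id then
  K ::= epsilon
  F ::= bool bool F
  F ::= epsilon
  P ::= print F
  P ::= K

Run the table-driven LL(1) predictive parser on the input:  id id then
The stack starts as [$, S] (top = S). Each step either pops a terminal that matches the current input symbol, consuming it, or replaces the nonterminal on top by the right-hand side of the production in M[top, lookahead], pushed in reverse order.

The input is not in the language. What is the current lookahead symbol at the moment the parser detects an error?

id

     Stack        Input         Action
  1  $ S          id id then $  expand S ::= P id then
  2  $ then id P  id id then $  expand P ::= K
  3  $ then id K  id id then $  expand K ::= epsilon
  4  $ then id    id id then $  match id
  5  $ then       id then $     error: top is terminal then but lookahead is id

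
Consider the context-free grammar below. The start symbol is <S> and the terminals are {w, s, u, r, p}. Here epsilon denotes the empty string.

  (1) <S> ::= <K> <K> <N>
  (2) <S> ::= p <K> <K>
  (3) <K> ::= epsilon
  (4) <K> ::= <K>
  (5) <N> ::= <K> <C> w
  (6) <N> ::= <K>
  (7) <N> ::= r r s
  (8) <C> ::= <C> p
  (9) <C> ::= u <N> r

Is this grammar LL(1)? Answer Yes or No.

No

FIRST(<S>) = {epsilon, p, r, u}
FIRST(<K>) = {epsilon}
FIRST(<N>) = {epsilon, r, u}
FIRST(<C>) = {u}
FOLLOW(<S>) = {$}
FOLLOW(<K>) = {$, r, u}
FOLLOW(<N>) = {$, r}
FOLLOW(<C>) = {p, w}
Cell M[<C>, u] receives both <C> ::= <C> p and <C> ::= u <N> r — the grammar is not LL(1).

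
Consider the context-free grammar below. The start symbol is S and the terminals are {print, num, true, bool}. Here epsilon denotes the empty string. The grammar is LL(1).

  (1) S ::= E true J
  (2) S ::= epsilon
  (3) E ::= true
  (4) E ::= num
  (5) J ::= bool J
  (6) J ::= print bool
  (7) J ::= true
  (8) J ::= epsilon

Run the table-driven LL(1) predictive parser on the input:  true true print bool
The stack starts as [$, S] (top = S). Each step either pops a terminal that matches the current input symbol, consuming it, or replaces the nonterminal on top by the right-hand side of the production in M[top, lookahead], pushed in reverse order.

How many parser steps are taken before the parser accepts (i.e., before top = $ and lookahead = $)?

     Stack          Input                   Action
  1  $ S            true true print bool $  expand S ::= E true J
  2  $ J true E     true true print bool $  expand E ::= true
  3  $ J true true  true true print bool $  match true
  4  $ J true       true print bool $       match true
  5  $ J            print bool $            expand J ::= print bool
  6  $ bool print   print bool $            match print
  7  $ bool         bool $                  match bool
Accept reached after 7 steps.

7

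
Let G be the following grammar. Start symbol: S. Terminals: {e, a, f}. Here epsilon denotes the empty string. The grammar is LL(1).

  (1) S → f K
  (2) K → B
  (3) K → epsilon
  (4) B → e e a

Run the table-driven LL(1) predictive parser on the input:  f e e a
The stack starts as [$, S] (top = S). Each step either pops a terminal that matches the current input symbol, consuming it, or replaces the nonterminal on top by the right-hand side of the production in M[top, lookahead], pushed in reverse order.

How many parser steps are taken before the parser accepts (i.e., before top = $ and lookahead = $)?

7

     Stack    Input      Action
  1  $ S      f e e a $  expand S → f K
  2  $ K f    f e e a $  match f
  3  $ K      e e a $    expand K → B
  4  $ B      e e a $    expand B → e e a
  5  $ a e e  e e a $    match e
  6  $ a e    e a $      match e
  7  $ a      a $        match a
Accept reached after 7 steps.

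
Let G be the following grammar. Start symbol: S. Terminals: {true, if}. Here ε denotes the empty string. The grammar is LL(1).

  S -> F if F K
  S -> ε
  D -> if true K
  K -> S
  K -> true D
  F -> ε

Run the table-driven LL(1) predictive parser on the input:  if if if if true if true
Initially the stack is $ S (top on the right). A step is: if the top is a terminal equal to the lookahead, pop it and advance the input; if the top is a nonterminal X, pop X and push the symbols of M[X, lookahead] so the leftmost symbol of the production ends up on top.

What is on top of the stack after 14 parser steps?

K

      Stack       Input                       Action
   1  $ S         if if if if true if true $  expand S -> F if F K
   2  $ K F if F  if if if if true if true $  expand F -> ε
   3  $ K F if    if if if if true if true $  match if
   4  $ K F       if if if true if true $     expand F -> ε
   5  $ K         if if if true if true $     expand K -> S
   6  $ S         if if if true if true $     expand S -> F if F K
   7  $ K F if F  if if if true if true $     expand F -> ε
   8  $ K F if    if if if true if true $     match if
   9  $ K F       if if true if true $        expand F -> ε
  10  $ K         if if true if true $        expand K -> S
  11  $ S         if if true if true $        expand S -> F if F K
  12  $ K F if F  if if true if true $        expand F -> ε
  13  $ K F if    if if true if true $        match if
  14  $ K F       if true if true $           expand F -> ε
Stack after step 14: $ K (top = K).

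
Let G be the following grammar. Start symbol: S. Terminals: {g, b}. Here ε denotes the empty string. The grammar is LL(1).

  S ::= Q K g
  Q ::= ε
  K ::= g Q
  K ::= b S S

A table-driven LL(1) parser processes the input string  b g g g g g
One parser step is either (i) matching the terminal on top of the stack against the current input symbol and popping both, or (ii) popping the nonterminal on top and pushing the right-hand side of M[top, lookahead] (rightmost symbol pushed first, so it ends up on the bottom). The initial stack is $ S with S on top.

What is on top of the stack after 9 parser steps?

     Stack        Input          Action
  1  $ S          b g g g g g $  expand S ::= Q K g
  2  $ g K Q      b g g g g g $  expand Q ::= ε
  3  $ g K        b g g g g g $  expand K ::= b S S
  4  $ g S S b    b g g g g g $  match b
  5  $ g S S      g g g g g $    expand S ::= Q K g
  6  $ g S g K Q  g g g g g $    expand Q ::= ε
  7  $ g S g K    g g g g g $    expand K ::= g Q
  8  $ g S g Q g  g g g g g $    match g
  9  $ g S g Q    g g g g $      expand Q ::= ε
Stack after step 9: $ g S g (top = g).

g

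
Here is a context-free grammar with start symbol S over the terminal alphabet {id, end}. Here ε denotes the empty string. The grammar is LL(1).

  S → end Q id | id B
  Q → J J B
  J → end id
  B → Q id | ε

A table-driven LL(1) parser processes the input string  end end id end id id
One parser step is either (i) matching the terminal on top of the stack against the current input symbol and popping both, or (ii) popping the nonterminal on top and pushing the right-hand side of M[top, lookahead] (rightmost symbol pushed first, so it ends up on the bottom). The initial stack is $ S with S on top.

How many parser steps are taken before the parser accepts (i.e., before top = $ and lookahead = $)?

step 1: stack=$ S  input=end end id end id id $  — expand S → end Q id
step 2: stack=$ id Q end  input=end end id end id id $  — match end
step 3: stack=$ id Q  input=end id end id id $  — expand Q → J J B
step 4: stack=$ id B J J  input=end id end id id $  — expand J → end id
step 5: stack=$ id B J id end  input=end id end id id $  — match end
step 6: stack=$ id B J id  input=id end id id $  — match id
step 7: stack=$ id B J  input=end id id $  — expand J → end id
step 8: stack=$ id B id end  input=end id id $  — match end
step 9: stack=$ id B id  input=id id $  — match id
step 10: stack=$ id B  input=id $  — expand B → ε
step 11: stack=$ id  input=id $  — match id
Accept reached after 11 steps.

11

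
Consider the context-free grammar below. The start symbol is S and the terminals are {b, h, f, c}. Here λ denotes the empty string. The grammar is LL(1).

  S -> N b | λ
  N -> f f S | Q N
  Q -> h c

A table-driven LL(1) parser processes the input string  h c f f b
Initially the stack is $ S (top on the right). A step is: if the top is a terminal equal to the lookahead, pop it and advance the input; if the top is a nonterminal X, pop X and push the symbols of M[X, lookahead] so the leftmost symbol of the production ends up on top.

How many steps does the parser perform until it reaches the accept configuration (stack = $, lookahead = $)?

step 1: stack=$ S  input=h c f f b $  — expand S -> N b
step 2: stack=$ b N  input=h c f f b $  — expand N -> Q N
step 3: stack=$ b N Q  input=h c f f b $  — expand Q -> h c
step 4: stack=$ b N c h  input=h c f f b $  — match h
step 5: stack=$ b N c  input=c f f b $  — match c
step 6: stack=$ b N  input=f f b $  — expand N -> f f S
step 7: stack=$ b S f f  input=f f b $  — match f
step 8: stack=$ b S f  input=f b $  — match f
step 9: stack=$ b S  input=b $  — expand S -> λ
step 10: stack=$ b  input=b $  — match b
Accept reached after 10 steps.

10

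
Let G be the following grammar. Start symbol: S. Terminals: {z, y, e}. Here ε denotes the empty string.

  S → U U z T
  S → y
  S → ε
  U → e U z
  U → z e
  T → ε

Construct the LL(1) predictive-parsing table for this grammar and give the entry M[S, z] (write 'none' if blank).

S → U U z T

FIRST(U) = {e, z}
FIRST(T) = {ε}
FIRST(S) = {ε, e, y, z}  (via U U z T)
FOLLOW(S) includes $ since S is the start symbol.
FOLLOW(S): S appears on no right-hand side. Thus FOLLOW(S) = {$}.
For S → U U z T: FIRST(U U z T) = {e, z}, so it goes in M[S, t] for t ∈ {e, z}.
For S → y: FIRST(y) = {y}, so it goes in M[S, t] for t ∈ {y}.
For S → ε: FIRST(ε) = {ε}, so it goes in M[S, t] for t ∈ {}; since ε ∈ FIRST, also for every t ∈ FOLLOW(S) = {$}.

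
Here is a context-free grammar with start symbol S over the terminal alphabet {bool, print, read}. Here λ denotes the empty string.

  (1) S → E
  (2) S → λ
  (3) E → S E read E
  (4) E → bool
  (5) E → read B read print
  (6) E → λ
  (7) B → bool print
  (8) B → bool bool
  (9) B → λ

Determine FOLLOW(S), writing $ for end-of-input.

{$, bool, read}

FIRST(B) = {λ, bool}
FIRST(S) = {λ, bool, read}  (via E)
FIRST(E) = {λ, bool, read}  (via S E read E)
FOLLOW(S) includes $ since S is the start symbol.
FOLLOW(S): in E→S E read E, S is followed by E read E with FIRST {bool, read}. Thus FOLLOW(S) = {$, bool, read}.
FOLLOW(E): in S→E, the suffix after E is empty, so FOLLOW(E) ⊇ FOLLOW(S) = {$, bool, read}; in E→S E read E (occurrence 1), E is followed by read E with FIRST {read}; in E→S E read E (occurrence 2), the suffix after E is empty (adds nothing new). Thus FOLLOW(E) = {$, bool, read}.
FOLLOW(B): in E→read B read print, B is followed by read print with FIRST {read}. Thus FOLLOW(B) = {read}.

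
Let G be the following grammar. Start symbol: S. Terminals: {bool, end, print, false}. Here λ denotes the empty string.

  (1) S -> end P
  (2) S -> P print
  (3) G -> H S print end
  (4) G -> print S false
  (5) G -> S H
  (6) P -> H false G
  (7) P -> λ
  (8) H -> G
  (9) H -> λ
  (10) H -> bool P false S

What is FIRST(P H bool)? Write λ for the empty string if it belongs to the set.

FIRST(S) = {bool, end, false, print}  (via P print)
FIRST(G) = {bool, end, false, print}  (via H S print end, S H)
FIRST(H) = {λ, bool, end, false, print}  (via G)
FIRST(P) = {λ, bool, end, false, print}  (via H false G)
FIRST(P H bool): take FIRST of each symbol in turn, carrying on past any symbol whose FIRST contains λ; result {bool, end, false, print}.

{bool, end, false, print}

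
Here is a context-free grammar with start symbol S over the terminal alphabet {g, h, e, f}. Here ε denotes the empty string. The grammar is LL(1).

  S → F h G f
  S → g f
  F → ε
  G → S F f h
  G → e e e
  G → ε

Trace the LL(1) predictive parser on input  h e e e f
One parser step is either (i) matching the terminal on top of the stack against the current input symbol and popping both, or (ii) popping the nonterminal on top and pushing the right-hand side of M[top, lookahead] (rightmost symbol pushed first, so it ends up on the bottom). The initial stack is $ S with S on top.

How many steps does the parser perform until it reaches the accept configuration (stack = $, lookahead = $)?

     Stack      Input        Action
  1  $ S        h e e e f $  expand S → F h G f
  2  $ f G h F  h e e e f $  expand F → ε
  3  $ f G h    h e e e f $  match h
  4  $ f G      e e e f $    expand G → e e e
  5  $ f e e e  e e e f $    match e
  6  $ f e e    e e f $      match e
  7  $ f e      e f $        match e
  8  $ f        f $          match f
Accept reached after 8 steps.

8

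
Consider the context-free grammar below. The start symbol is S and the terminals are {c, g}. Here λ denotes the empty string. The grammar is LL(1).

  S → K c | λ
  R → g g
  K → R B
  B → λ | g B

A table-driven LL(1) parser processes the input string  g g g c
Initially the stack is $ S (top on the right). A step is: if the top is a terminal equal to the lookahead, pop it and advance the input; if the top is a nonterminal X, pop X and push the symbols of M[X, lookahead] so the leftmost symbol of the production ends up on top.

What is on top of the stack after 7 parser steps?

B

     Stack      Input      Action
  1  $ S        g g g c $  expand S → K c
  2  $ c K      g g g c $  expand K → R B
  3  $ c B R    g g g c $  expand R → g g
  4  $ c B g g  g g g c $  match g
  5  $ c B g    g g c $    match g
  6  $ c B      g c $      expand B → g B
  7  $ c B g    g c $      match g
Stack after step 7: $ c B (top = B).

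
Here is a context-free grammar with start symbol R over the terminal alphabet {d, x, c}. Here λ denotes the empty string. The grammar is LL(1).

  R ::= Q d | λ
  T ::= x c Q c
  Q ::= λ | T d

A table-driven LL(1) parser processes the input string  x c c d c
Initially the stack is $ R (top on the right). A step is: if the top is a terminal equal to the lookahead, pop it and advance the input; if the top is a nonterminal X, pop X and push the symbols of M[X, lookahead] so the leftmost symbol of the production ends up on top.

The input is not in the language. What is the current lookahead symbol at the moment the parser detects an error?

step 1: stack=$ R  input=x c c d c $  — expand R ::= Q d
step 2: stack=$ d Q  input=x c c d c $  — expand Q ::= T d
step 3: stack=$ d d T  input=x c c d c $  — expand T ::= x c Q c
step 4: stack=$ d d c Q c x  input=x c c d c $  — match x
step 5: stack=$ d d c Q c  input=c c d c $  — match c
step 6: stack=$ d d c Q  input=c d c $  — expand Q ::= λ
step 7: stack=$ d d c  input=c d c $  — match c
step 8: stack=$ d d  input=d c $  — match d
step 9: stack=$ d  input=c $  — error: top is terminal d but lookahead is c

c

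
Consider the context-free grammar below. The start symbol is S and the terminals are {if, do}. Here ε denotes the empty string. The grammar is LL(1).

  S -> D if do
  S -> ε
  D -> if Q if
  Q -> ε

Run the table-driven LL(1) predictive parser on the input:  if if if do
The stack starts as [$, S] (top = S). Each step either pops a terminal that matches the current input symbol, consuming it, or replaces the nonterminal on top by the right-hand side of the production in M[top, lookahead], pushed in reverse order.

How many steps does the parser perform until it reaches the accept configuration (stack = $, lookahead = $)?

7

step 1: stack=$ S  input=if if if do $  — expand S -> D if do
step 2: stack=$ do if D  input=if if if do $  — expand D -> if Q if
step 3: stack=$ do if if Q if  input=if if if do $  — match if
step 4: stack=$ do if if Q  input=if if do $  — expand Q -> ε
step 5: stack=$ do if if  input=if if do $  — match if
step 6: stack=$ do if  input=if do $  — match if
step 7: stack=$ do  input=do $  — match do
Accept reached after 7 steps.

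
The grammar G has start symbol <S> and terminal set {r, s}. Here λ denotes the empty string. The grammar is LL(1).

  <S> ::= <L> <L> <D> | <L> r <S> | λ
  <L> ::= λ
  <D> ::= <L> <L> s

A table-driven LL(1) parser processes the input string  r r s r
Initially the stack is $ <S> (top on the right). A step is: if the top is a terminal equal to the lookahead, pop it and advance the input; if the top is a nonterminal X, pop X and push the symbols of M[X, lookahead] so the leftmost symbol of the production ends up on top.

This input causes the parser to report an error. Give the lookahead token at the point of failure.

      Stack          Input      Action
   1  $ <S>          r r s r $  expand <S> ::= <L> r <S>
   2  $ <S> r <L>    r r s r $  expand <L> ::= λ
   3  $ <S> r        r r s r $  match r
   4  $ <S>          r s r $    expand <S> ::= <L> r <S>
   5  $ <S> r <L>    r s r $    expand <L> ::= λ
   6  $ <S> r        r s r $    match r
   7  $ <S>          s r $      expand <S> ::= <L> <L> <D>
   8  $ <D> <L> <L>  s r $      expand <L> ::= λ
   9  $ <D> <L>      s r $      expand <L> ::= λ
  10  $ <D>          s r $      expand <D> ::= <L> <L> s
  11  $ s <L> <L>    s r $      expand <L> ::= λ
  12  $ s <L>        s r $      expand <L> ::= λ
  13  $ s            s r $      match s
  14  $              r $        error: stack empty but input remains

r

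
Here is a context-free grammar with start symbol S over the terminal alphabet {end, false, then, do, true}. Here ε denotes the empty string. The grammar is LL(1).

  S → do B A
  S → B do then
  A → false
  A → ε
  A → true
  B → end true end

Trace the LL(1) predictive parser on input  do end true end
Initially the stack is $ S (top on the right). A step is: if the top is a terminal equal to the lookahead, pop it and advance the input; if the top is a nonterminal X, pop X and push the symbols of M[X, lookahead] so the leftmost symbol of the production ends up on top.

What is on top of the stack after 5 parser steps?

end

     Stack             Input              Action
  1  $ S               do end true end $  expand S → do B A
  2  $ A B do          do end true end $  match do
  3  $ A B             end true end $     expand B → end true end
  4  $ A end true end  end true end $     match end
  5  $ A end true      true end $         match true
Stack after step 5: $ A end (top = end).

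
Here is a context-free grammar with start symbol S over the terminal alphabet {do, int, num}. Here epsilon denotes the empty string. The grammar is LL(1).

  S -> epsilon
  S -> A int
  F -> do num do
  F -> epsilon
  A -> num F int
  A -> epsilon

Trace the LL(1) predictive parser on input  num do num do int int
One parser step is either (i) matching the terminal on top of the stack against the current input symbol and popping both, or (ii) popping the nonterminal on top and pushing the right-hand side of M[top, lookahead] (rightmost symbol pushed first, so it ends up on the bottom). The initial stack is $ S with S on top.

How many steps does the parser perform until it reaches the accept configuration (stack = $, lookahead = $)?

     Stack                Input                    Action
  1  $ S                  num do num do int int $  expand S -> A int
  2  $ int A              num do num do int int $  expand A -> num F int
  3  $ int int F num      num do num do int int $  match num
  4  $ int int F          do num do int int $      expand F -> do num do
  5  $ int int do num do  do num do int int $      match do
  6  $ int int do num     num do int int $         match num
  7  $ int int do         do int int $             match do
  8  $ int int            int int $                match int
  9  $ int                int $                    match int
Accept reached after 9 steps.

9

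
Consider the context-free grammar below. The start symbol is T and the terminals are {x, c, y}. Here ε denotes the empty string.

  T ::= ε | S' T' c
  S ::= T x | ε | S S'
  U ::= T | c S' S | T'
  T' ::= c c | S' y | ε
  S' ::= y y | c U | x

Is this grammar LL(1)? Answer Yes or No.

FIRST(T) = {ε, c, x, y}
FIRST(S) = {ε, c, x, y}
FIRST(U) = {ε, c, x, y}
FIRST(T') = {ε, c, x, y}
FIRST(S') = {c, x, y}
FOLLOW(T) = {$, c, x, y}
FOLLOW(S) = {c, x, y}
FOLLOW(U) = {c, x, y}
FOLLOW(T') = {c, x, y}
FOLLOW(S') = {c, x, y}
Cell M[S, c] receives both S ::= T x and S ::= ε and S ::= S S' — the grammar is not LL(1).

No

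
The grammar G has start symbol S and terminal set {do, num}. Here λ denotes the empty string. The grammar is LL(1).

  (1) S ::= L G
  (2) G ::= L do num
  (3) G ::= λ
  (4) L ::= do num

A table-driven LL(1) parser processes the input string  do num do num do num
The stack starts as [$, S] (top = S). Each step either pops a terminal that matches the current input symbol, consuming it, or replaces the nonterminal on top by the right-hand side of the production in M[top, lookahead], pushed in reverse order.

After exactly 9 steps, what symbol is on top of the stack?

step 1: stack=$ S  input=do num do num do num $  — expand S ::= L G
step 2: stack=$ G L  input=do num do num do num $  — expand L ::= do num
step 3: stack=$ G num do  input=do num do num do num $  — match do
step 4: stack=$ G num  input=num do num do num $  — match num
step 5: stack=$ G  input=do num do num $  — expand G ::= L do num
step 6: stack=$ num do L  input=do num do num $  — expand L ::= do num
step 7: stack=$ num do num do  input=do num do num $  — match do
step 8: stack=$ num do num  input=num do num $  — match num
step 9: stack=$ num do  input=do num $  — match do
Stack after step 9: $ num (top = num).

num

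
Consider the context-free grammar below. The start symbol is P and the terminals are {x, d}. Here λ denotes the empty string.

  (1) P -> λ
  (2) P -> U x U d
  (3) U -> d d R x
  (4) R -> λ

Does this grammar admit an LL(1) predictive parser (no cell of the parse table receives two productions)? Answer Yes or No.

FIRST(P) = {λ, d}
FIRST(U) = {d}
FIRST(R) = {λ}
FOLLOW(P) = {$}
FOLLOW(U) = {d, x}
FOLLOW(R) = {x}
Each cell of M receives at most one production.

Yes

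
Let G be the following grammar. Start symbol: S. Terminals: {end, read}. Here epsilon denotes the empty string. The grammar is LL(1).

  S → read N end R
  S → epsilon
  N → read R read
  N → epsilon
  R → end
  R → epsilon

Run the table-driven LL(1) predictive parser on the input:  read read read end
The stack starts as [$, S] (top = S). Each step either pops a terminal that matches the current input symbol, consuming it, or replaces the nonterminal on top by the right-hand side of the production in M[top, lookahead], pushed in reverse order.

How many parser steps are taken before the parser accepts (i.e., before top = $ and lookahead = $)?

     Stack                Input                 Action
  1  $ S                  read read read end $  expand S → read N end R
  2  $ R end N read       read read read end $  match read
  3  $ R end N            read read end $       expand N → read R read
  4  $ R end read R read  read read end $       match read
  5  $ R end read R       read end $            expand R → epsilon
  6  $ R end read         read end $            match read
  7  $ R end              end $                 match end
  8  $ R                  $                     expand R → epsilon
Accept reached after 8 steps.

8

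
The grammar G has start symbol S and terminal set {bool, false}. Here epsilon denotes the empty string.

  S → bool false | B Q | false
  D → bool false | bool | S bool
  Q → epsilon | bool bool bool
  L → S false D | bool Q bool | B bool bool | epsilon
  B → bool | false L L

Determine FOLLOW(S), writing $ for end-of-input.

FIRST(Q): from Q→epsilon we get {epsilon}; from Q→bool bool bool we get {bool}. So FIRST(Q) = {epsilon, bool}.
FIRST(B): from B→bool we get {bool}; from B→false L L we get {false}. So FIRST(B) = {bool, false}.
FIRST(S): from S→bool false we get {bool}; from S→B Q we get {bool, false}; from S→false we get {false}. So FIRST(S) = {bool, false}.
FIRST(D): from D→bool false we get {bool}; from D→bool we get {bool}; from D→S bool we get {bool, false}. So FIRST(D) = {bool, false}.
FIRST(L): from L→S false D we get {bool, false}; from L→bool Q bool we get {bool}; from L→B bool bool we get {bool, false}; from L→epsilon we get {epsilon}. So FIRST(L) = {epsilon, bool, false}.
FOLLOW(S) includes $ since S is the start symbol.
FOLLOW(S): in D→S bool, S is followed by bool with FIRST {bool}; in L→S false D, S is followed by false D with FIRST {false}. Thus FOLLOW(S) = {$, bool, false}.
FOLLOW(Q): in S→B Q, the suffix after Q is empty, so FOLLOW(Q) ⊇ FOLLOW(S) = {$, bool, false}; in L→bool Q bool, Q is followed by bool with FIRST {bool}. Thus FOLLOW(Q) = {$, bool, false}.
FOLLOW(B): in S→B Q, B is followed by Q with FIRST {epsilon, bool}; in S→B Q, the suffix after B is nullable, so FOLLOW(B) ⊇ FOLLOW(S) = {$, bool, false}; in L→B bool bool, B is followed by bool bool with FIRST {bool}. Thus FOLLOW(B) = {$, bool, false}.
FOLLOW(L): in B→false L L (occurrence 1), L is followed by L with FIRST {epsilon, bool, false}; in B→false L L (occurrence 1), the suffix after L is nullable, so FOLLOW(L) ⊇ FOLLOW(B) = {$, bool, false}; in B→false L L (occurrence 2), the suffix after L is empty, so FOLLOW(L) ⊇ FOLLOW(B) = {$, bool, false}. Thus FOLLOW(L) = {$, bool, false}.
FOLLOW(D): in L→S false D, the suffix after D is empty, so FOLLOW(D) ⊇ FOLLOW(L) = {$, bool, false}. Thus FOLLOW(D) = {$, bool, false}.

{$, bool, false}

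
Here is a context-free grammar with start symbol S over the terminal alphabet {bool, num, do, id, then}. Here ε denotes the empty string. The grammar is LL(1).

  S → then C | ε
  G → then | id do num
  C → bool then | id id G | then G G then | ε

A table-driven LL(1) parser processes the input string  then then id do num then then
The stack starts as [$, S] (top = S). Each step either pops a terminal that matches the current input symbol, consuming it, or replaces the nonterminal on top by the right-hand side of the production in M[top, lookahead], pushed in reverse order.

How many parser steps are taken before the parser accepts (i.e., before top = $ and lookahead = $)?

step 1: stack=$ S  input=then then id do num then then $  — expand S → then C
step 2: stack=$ C then  input=then then id do num then then $  — match then
step 3: stack=$ C  input=then id do num then then $  — expand C → then G G then
step 4: stack=$ then G G then  input=then id do num then then $  — match then
step 5: stack=$ then G G  input=id do num then then $  — expand G → id do num
step 6: stack=$ then G num do id  input=id do num then then $  — match id
step 7: stack=$ then G num do  input=do num then then $  — match do
step 8: stack=$ then G num  input=num then then $  — match num
step 9: stack=$ then G  input=then then $  — expand G → then
step 10: stack=$ then then  input=then then $  — match then
step 11: stack=$ then  input=then $  — match then
Accept reached after 11 steps.

11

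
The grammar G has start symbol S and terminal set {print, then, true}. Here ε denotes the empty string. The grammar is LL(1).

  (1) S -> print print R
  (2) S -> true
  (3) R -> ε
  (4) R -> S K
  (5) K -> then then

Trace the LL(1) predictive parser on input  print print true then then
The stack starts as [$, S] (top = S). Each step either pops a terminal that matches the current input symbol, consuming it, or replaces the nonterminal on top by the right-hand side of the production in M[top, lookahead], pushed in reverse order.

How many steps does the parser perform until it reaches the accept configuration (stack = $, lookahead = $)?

     Stack            Input                         Action
  1  $ S              print print true then then $  expand S -> print print R
  2  $ R print print  print print true then then $  match print
  3  $ R print        print true then then $        match print
  4  $ R              true then then $              expand R -> S K
  5  $ K S            true then then $              expand S -> true
  6  $ K true         true then then $              match true
  7  $ K              then then $                   expand K -> then then
  8  $ then then      then then $                   match then
  9  $ then           then $                        match then
Accept reached after 9 steps.

9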